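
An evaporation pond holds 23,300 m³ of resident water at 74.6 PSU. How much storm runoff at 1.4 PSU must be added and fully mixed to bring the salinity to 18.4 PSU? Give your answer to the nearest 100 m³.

Salt balance: 23,300×74.6 + V×1.4 = (23,300+V)×18.4
1,738,180 + 1.4V = 428,720 + 18.4V
1,309,460 = 17V
V = 77,027.06 m³

77000 m³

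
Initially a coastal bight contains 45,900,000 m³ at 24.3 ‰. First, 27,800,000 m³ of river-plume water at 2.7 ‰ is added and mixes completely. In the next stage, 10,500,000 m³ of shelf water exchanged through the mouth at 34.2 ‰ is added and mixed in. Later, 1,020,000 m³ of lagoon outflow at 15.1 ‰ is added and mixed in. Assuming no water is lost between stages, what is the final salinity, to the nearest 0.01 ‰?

18.36 ‰

Mass of salt is conserved:
Initial salt = 45,900,000×24.3 = 1,115,370,000
After stage 1: salt = 1,115,370,000 + 27,800,000×2.7 = 1,190,430,000; volume = 73,700,000 m³; S = 16.152 ‰
After stage 2: salt = 1,190,430,000 + 10,500,000×34.2 = 1,549,530,000; volume = 84,200,000 m³; S = 18.403 ‰
After stage 3: salt = 1,549,530,000 + 1,020,000×15.1 = 1,564,932,000; volume = 85,220,000 m³
S = 1,564,932,000 / 85,220,000 = 18.3634 ‰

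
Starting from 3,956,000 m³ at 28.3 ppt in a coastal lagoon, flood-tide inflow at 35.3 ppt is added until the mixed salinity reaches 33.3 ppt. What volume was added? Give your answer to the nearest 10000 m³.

Salt balance: 3,956,000×28.3 + V×35.3 = (3,956,000+V)×33.3
111,954,800 + 35.3V = 131,734,800 + 33.3V
19,780,000 = 2V
V = 9,890,000 m³

9890000 m³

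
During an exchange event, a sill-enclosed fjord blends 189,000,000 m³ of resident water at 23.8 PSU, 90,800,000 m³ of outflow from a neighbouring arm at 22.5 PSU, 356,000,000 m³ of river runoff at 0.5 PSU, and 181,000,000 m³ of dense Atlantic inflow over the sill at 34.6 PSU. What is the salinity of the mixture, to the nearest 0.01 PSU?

By conservation of dissolved salt,
salt = 189,000,000×23.8 + 90,800,000×22.5 + 356,000,000×0.5 + 181,000,000×34.6 = 4,498,200,000 + 2,043,000,000 + 178,000,000 + 6,262,600,000 = 12,981,800,000
volume = 189,000,000 + 90,800,000 + 356,000,000 + 181,000,000 = 816,800,000 m³
S = 12,981,800,000 / 816,800,000 = 15.8935 PSU

15.89 PSU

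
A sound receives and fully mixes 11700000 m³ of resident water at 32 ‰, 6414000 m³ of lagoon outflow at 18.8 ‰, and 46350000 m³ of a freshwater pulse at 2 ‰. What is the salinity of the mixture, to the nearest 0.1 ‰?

9.1 ‰

Weighted by volume,
salt = 11,700,000×32 + 6,414,000×18.8 + 46,350,000×2 = 374,400,000 + 120,583,200 + 92,700,000 = 587,683,200
volume = 11,700,000 + 6,414,000 + 46,350,000 = 64,464,000 m³
S = 587,683,200 / 64,464,000 = 9.116 ‰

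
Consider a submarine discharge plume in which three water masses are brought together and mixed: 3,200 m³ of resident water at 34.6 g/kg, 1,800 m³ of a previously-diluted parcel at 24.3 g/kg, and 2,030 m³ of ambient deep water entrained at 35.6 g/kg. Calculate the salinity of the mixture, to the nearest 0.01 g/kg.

By conservation of dissolved salt,
salt = 3,200×34.6 + 1,800×24.3 + 2,030×35.6 = 110,720 + 43,740 + 72,268 = 226,728
volume = 3,200 + 1,800 + 2,030 = 7,030 m³
S = 226,728 / 7,030 = 32.2515 g/kg

32.25 g/kg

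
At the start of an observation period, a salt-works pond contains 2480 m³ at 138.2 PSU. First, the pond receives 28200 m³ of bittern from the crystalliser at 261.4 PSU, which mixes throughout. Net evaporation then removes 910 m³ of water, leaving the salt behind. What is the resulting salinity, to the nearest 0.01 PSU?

259.13 PSU

After mixing: salt = 2,480×138.2 + 28,200×261.4 = 7,714,216; volume = 30,680 m³
After evaporation: salt unchanged = 7,714,216; volume = 30,680 − 910 = 29,770 m³
S = 7,714,216 / 29,770 = 259.1272 PSU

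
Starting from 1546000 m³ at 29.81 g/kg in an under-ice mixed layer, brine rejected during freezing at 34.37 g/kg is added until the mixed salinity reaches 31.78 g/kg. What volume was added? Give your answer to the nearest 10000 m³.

1180000 m³

Salt balance: 1,546,000×29.81 + V×34.37 = (1,546,000+V)×31.78
46,086,260 + 34.37V = 49,131,880 + 31.78V
3,045,620 = 2.59V
V = 1,175,915.06 m³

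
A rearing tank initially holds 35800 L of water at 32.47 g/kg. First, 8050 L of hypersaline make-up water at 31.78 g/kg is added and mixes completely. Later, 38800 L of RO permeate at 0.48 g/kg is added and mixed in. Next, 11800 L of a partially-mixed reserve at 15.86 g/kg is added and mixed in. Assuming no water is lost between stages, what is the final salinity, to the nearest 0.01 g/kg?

17.19 g/kg

Weighted by volume,
Initial salt = 35,800×32.47 = 1,162,426
After stage 1: salt = 1,162,426 + 8,050×31.78 = 1,418,255; volume = 43,850 L; S = 32.343 g/kg
After stage 2: salt = 1,418,255 + 38,800×0.48 = 1,436,879; volume = 82,650 L; S = 17.385 g/kg
After stage 3: salt = 1,436,879 + 11,800×15.86 = 1,624,027; volume = 94,450 L
S = 1,624,027 / 94,450 = 17.1946 g/kg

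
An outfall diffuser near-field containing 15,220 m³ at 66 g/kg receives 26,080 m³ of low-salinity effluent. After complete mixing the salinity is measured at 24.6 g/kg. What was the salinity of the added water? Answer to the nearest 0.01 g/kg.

0.44 g/kg

Salt balance: 15,220×66 + 26,080×S = 41,300×24.6
1,004,520 + 26,080·S = 1,015,980
S = (1,015,980 − 1,004,520) / 26,080 = 0.4394 g/kg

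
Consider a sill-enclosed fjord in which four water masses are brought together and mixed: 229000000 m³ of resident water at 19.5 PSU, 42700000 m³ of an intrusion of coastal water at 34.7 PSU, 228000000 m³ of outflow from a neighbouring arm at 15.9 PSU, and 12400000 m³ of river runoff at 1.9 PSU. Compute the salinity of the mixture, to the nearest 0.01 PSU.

18.74 PSU

Salt balance:
salt = 229,000,000×19.5 + 42,700,000×34.7 + 228,000,000×15.9 + 12,400,000×1.9 = 4,465,500,000 + 1,481,690,000 + 3,625,200,000 + 23,560,000 = 9,595,950,000
volume = 229,000,000 + 42,700,000 + 228,000,000 + 12,400,000 = 512,100,000 m³
S = 9,595,950,000 / 512,100,000 = 18.7384 PSU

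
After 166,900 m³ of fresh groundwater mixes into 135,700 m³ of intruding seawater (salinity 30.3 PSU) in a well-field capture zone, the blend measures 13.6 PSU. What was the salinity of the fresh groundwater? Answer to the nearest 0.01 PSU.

0.02 PSU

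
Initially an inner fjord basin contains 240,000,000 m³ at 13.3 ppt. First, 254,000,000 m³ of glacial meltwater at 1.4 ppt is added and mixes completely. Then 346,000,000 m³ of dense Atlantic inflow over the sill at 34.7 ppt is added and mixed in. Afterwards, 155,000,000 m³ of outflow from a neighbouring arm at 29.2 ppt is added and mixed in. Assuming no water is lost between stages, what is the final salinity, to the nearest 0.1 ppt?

Conserving salt mass:
Initial salt = 240,000,000×13.3 = 3,192,000,000
After stage 1: salt = 3,192,000,000 + 254,000,000×1.4 = 3,547,600,000; volume = 494,000,000 m³; S = 7.181 ppt
After stage 2: salt = 3,547,600,000 + 346,000,000×34.7 = 15,553,800,000; volume = 840,000,000 m³; S = 18.516 ppt
After stage 3: salt = 15,553,800,000 + 155,000,000×29.2 = 20,079,800,000; volume = 995,000,000 m³
S = 20,079,800,000 / 995,000,000 = 20.1807 ppt

20.2 ppt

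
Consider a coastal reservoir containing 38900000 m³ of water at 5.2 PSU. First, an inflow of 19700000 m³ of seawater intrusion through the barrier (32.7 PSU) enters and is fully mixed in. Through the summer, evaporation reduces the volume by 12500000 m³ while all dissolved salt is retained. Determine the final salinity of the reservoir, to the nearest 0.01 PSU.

18.36 PSU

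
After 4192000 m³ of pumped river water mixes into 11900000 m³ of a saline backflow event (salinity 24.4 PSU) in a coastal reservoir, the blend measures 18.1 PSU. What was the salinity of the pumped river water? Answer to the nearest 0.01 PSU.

Salt balance: 11,900,000×24.4 + 4,192,000×S = 16,092,000×18.1
290,360,000 + 4,192,000·S = 291,265,200
S = (291,265,200 − 290,360,000) / 4,192,000 = 0.2159 PSU

0.22 PSU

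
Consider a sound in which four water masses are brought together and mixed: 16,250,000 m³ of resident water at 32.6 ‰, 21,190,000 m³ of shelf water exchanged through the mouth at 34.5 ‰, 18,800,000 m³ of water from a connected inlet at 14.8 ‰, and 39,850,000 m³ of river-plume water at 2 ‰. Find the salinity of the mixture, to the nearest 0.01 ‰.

By conservation of dissolved salt,
salt = 16,250,000×32.6 + 21,190,000×34.5 + 18,800,000×14.8 + 39,850,000×2 = 529,750,000 + 731,055,000 + 278,240,000 + 79,700,000 = 1,618,745,000
volume = 16,250,000 + 21,190,000 + 18,800,000 + 39,850,000 = 96,090,000 m³
S = 1,618,745,000 / 96,090,000 = 16.8461 ‰

16.85 ‰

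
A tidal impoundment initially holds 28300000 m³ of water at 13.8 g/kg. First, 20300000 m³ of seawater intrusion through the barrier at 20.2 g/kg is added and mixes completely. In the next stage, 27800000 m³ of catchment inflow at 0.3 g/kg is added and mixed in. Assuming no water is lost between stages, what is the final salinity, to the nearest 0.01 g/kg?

Mass of salt is conserved:
Initial salt = 28,300,000×13.8 = 390,540,000
After stage 1: salt = 390,540,000 + 20,300,000×20.2 = 800,600,000; volume = 48,600,000 m³; S = 16.473 g/kg
After stage 2: salt = 800,600,000 + 27,800,000×0.3 = 808,940,000; volume = 76,400,000 m³
S = 808,940,000 / 76,400,000 = 10.5882 g/kg

10.59 g/kg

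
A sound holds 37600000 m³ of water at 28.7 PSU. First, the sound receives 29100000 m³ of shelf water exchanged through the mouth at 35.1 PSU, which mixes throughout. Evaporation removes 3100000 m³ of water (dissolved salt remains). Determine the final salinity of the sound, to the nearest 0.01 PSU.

After mixing: salt = 37,600,000×28.7 + 29,100,000×35.1 = 2,100,530,000; volume = 66,700,000 m³
After evaporation: salt unchanged = 2,100,530,000; volume = 66,700,000 − 3,100,000 = 63,600,000 m³
S = 2,100,530,000 / 63,600,000 = 33.0272 PSU

33.03 PSU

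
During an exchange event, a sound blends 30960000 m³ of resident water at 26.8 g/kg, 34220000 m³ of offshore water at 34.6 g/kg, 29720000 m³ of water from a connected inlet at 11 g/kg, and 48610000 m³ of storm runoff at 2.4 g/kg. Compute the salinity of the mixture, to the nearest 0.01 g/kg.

17.12 g/kg

Weighted by volume,
salt = 30,960,000×26.8 + 34,220,000×34.6 + 29,720,000×11 + 48,610,000×2.4 = 829,728,000 + 1,184,012,000 + 326,920,000 + 116,664,000 = 2,457,324,000
volume = 30,960,000 + 34,220,000 + 29,720,000 + 48,610,000 = 143,510,000 m³
S = 2,457,324,000 / 143,510,000 = 17.123 g/kg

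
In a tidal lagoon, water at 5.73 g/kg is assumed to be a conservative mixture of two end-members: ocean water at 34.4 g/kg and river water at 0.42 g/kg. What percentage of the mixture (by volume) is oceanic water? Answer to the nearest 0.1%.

15.6%

Let g be the oceanic fraction. Salt balance per unit volume:
g×34.4 + (1−g)×0.42 = 5.73
g = (5.73 − 0.42) / (34.4 − 0.42) = 5.31/33.98 = 0.1563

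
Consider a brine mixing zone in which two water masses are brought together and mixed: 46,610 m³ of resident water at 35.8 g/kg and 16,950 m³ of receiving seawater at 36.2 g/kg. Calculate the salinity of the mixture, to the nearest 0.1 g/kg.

35.9 g/kg

Weighted by volume,
salt = 46,610×35.8 + 16,950×36.2 = 1,668,638 + 613,590 = 2,282,228
volume = 46,610 + 16,950 = 63,560 m³
S = 2,282,228 / 63,560 = 35.907 g/kg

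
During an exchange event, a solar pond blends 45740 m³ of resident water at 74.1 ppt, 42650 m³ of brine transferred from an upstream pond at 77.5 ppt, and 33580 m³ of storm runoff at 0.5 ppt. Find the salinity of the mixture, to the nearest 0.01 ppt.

Mass of salt is conserved:
salt = 45,740×74.1 + 42,650×77.5 + 33,580×0.5 = 3,389,334 + 3,305,375 + 16,790 = 6,711,499
volume = 45,740 + 42,650 + 33,580 = 121,970 m³
S = 6,711,499 / 121,970 = 55.0258 ppt

55.03 ppt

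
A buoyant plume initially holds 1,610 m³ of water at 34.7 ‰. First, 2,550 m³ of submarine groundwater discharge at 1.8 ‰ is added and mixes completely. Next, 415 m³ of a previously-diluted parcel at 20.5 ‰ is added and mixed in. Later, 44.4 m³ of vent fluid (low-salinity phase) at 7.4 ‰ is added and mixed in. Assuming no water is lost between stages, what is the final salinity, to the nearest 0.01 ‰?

15.00 ‰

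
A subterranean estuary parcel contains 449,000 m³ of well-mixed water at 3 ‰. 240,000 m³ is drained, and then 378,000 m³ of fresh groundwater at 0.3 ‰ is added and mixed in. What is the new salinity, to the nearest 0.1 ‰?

1.3 ‰

Remaining after removal: 209,000 m³ at 3 ‰ (salt = 627,000)
After addition: salt = 627,000 + 378,000×0.3 = 740,400; volume = 587,000 m³
S = 740,400 / 587,000 = 1.2613 ‰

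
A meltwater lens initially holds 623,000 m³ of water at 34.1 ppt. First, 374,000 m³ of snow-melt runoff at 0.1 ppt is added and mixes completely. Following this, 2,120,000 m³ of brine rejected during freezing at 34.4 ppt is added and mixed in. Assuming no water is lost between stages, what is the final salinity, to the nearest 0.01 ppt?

Weighted by volume,
Initial salt = 623,000×34.1 = 21,244,300
After stage 1: salt = 21,244,300 + 374,000×0.1 = 21,281,700; volume = 997,000 m³; S = 21.346 ppt
After stage 2: salt = 21,281,700 + 2,120,000×34.4 = 94,209,700; volume = 3,117,000 m³
S = 94,209,700 / 3,117,000 = 30.2245 ppt

30.22 ppt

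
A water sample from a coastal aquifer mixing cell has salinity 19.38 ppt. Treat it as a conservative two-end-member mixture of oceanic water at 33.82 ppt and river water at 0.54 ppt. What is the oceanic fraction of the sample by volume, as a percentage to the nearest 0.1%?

Let g be the oceanic fraction. Salt balance per unit volume:
g×33.82 + (1−g)×0.54 = 19.38
g = (19.38 − 0.54) / (33.82 − 0.54) = 18.84/33.28 = 0.5661

56.6%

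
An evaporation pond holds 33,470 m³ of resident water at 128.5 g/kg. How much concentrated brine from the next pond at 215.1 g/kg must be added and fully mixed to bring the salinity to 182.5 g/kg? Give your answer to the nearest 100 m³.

55400 m³

Salt balance: 33,470×128.5 + V×215.1 = (33,470+V)×182.5
4,300,895 + 215.1V = 6,108,275 + 182.5V
1,807,380 = 32.6V
V = 55,441.1 m³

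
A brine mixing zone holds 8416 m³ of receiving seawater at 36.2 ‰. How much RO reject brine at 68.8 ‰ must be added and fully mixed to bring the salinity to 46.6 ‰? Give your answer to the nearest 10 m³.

3940 m³

Salt balance: 8,416×36.2 + V×68.8 = (8,416+V)×46.6
304,659.2 + 68.8V = 392,185.6 + 46.6V
87,526.4 = 22.2V
V = 3,942.63 m³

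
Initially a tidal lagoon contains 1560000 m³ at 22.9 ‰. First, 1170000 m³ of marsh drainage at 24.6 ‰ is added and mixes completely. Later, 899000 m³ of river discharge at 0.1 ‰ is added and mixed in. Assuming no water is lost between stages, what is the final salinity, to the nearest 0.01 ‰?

17.80 ‰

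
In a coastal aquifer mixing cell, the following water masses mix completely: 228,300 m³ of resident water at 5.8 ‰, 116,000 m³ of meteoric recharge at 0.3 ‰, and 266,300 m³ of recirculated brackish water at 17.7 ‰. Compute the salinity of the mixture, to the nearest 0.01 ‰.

9.95 ‰

Conserving salt mass:
salt = 228,300×5.8 + 116,000×0.3 + 266,300×17.7 = 1,324,140 + 34,800 + 4,713,510 = 6,072,450
volume = 228,300 + 116,000 + 266,300 = 610,600 m³
S = 6,072,450 / 610,600 = 9.9451 ‰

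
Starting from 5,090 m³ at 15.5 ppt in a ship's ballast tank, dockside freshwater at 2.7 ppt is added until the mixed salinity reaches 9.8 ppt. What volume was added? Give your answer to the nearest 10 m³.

4090 m³

Salt balance: 5,090×15.5 + V×2.7 = (5,090+V)×9.8
78,895 + 2.7V = 49,882 + 9.8V
29,013 = 7.1V
V = 4,086.34 m³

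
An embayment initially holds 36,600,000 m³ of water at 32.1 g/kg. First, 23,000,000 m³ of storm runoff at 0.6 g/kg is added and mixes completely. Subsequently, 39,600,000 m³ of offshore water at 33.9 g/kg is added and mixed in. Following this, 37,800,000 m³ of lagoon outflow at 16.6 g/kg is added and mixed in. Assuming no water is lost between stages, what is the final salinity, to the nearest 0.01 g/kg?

23.06 g/kg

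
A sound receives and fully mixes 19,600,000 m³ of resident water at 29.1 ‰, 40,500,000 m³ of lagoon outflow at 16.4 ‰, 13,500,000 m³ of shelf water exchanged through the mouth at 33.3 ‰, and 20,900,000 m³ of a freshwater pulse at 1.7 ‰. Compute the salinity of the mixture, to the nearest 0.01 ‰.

Total salt / total volume:
salt = 19,600,000×29.1 + 40,500,000×16.4 + 13,500,000×33.3 + 20,900,000×1.7 = 570,360,000 + 664,200,000 + 449,550,000 + 35,530,000 = 1,719,640,000
volume = 19,600,000 + 40,500,000 + 13,500,000 + 20,900,000 = 94,500,000 m³
S = 1,719,640,000 / 94,500,000 = 18.1972 ‰

18.20 ‰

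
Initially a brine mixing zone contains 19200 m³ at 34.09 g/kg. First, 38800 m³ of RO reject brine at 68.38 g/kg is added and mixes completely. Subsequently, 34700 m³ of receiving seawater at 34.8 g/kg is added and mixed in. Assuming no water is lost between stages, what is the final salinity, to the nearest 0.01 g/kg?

By conservation of dissolved salt,
Initial salt = 19,200×34.09 = 654,528
After stage 1: salt = 654,528 + 38,800×68.38 = 3,307,672; volume = 58,000 m³; S = 57.029 g/kg
After stage 2: salt = 3,307,672 + 34,700×34.8 = 4,515,232; volume = 92,700 m³
S = 4,515,232 / 92,700 = 48.708 g/kg

48.71 g/kg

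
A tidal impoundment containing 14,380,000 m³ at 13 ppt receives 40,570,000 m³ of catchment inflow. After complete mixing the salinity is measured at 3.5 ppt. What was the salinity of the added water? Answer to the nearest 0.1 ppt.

Salt balance: 14,380,000×13 + 40,570,000×S = 54,950,000×3.5
186,940,000 + 40,570,000·S = 192,325,000
S = (192,325,000 − 186,940,000) / 40,570,000 = 0.1327 ppt

0.1 ppt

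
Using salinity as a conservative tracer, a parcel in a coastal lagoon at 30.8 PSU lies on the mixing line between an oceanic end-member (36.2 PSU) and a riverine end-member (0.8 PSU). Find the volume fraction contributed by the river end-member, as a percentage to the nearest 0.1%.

Let f be the freshwater fraction. Salt balance per unit volume:
f×0.8 + (1−f)×36.2 = 30.8
f = (36.2 − 30.8) / (36.2 − 0.8) = 5.4/35.4 = 0.1525

15.3%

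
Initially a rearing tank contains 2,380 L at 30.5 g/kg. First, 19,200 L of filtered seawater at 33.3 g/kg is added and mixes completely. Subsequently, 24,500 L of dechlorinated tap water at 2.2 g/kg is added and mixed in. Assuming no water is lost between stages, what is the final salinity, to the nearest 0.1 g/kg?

16.6 g/kg

Total salt / total volume:
Initial salt = 2,380×30.5 = 72,590
After stage 1: salt = 72,590 + 19,200×33.3 = 711,950; volume = 21,580 L; S = 32.991 g/kg
After stage 2: salt = 711,950 + 24,500×2.2 = 765,850; volume = 46,080 L
S = 765,850 / 46,080 = 16.62 g/kg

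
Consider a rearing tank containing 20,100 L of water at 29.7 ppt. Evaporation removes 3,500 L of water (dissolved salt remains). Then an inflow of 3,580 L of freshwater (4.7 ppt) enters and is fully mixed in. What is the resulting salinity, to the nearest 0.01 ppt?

30.42 ppt

After evaporation: salt = 20,100×29.7 = 596,970; volume = 20,100 − 3,500 = 16,600 L
After mixing: salt = 596,970 + 3,580×4.7 = 613,796; volume = 16,600 + 3,580 = 20,180 L
S = 613,796 / 20,180 = 30.4161 ppt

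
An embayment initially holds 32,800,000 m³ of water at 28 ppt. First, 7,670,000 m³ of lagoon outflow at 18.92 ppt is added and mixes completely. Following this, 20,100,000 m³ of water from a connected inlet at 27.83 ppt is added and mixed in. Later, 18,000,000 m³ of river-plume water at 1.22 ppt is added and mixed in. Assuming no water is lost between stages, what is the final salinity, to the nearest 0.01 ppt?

20.93 ppt

Conserving salt mass:
Initial salt = 32,800,000×28 = 918,400,000
After stage 1: salt = 918,400,000 + 7,670,000×18.92 = 1,063,516,400; volume = 40,470,000 m³; S = 26.279 ppt
After stage 2: salt = 1,063,516,400 + 20,100,000×27.83 = 1,622,899,400; volume = 60,570,000 m³; S = 26.794 ppt
After stage 3: salt = 1,622,899,400 + 18,000,000×1.22 = 1,644,859,400; volume = 78,570,000 m³
S = 1,644,859,400 / 78,570,000 = 20.935 ppt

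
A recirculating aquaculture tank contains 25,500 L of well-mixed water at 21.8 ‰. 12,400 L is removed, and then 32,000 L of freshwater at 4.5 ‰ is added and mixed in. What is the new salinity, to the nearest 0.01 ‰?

9.53 ‰

Remaining after removal: 13,100 L at 21.8 ‰ (salt = 285,580)
After addition: salt = 285,580 + 32,000×4.5 = 429,580; volume = 45,100 L
S = 429,580 / 45,100 = 9.5251 ‰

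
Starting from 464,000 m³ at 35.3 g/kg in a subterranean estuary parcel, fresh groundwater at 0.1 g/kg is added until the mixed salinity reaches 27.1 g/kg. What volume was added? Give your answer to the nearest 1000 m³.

Salt balance: 464,000×35.3 + V×0.1 = (464,000+V)×27.1
16,379,200 + 0.1V = 12,574,400 + 27.1V
3,804,800 = 27V
V = 140,918.52 m³

141000 m³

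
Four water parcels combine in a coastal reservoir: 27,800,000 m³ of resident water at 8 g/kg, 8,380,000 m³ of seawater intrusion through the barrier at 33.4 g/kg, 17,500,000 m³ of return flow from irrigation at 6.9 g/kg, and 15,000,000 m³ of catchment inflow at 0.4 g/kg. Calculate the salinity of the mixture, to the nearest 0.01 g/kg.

Mass of salt is conserved:
salt = 27,800,000×8 + 8,380,000×33.4 + 17,500,000×6.9 + 15,000,000×0.4 = 222,400,000 + 279,892,000 + 120,750,000 + 6,000,000 = 629,042,000
volume = 27,800,000 + 8,380,000 + 17,500,000 + 15,000,000 = 68,680,000 m³
S = 629,042,000 / 68,680,000 = 9.159 g/kg

9.16 g/kg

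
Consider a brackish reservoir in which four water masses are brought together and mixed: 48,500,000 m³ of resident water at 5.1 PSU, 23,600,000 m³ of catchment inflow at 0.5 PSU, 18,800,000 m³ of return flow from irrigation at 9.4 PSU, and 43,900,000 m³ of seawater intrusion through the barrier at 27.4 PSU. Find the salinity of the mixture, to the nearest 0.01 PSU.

12.16 PSU

Weighted by volume,
salt = 48,500,000×5.1 + 23,600,000×0.5 + 18,800,000×9.4 + 43,900,000×27.4 = 247,350,000 + 11,800,000 + 176,720,000 + 1,202,860,000 = 1,638,730,000
volume = 48,500,000 + 23,600,000 + 18,800,000 + 43,900,000 = 134,800,000 m³
S = 1,638,730,000 / 134,800,000 = 12.1568 PSU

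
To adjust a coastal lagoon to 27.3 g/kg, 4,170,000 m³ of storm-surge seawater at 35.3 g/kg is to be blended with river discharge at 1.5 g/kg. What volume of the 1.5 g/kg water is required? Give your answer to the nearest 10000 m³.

1290000 m³

Salt balance: 4,170,000×35.3 + V×1.5 = (4,170,000+V)×27.3
147,201,000 + 1.5V = 113,841,000 + 27.3V
33,360,000 = 25.8V
V = 1,293,023.26 m³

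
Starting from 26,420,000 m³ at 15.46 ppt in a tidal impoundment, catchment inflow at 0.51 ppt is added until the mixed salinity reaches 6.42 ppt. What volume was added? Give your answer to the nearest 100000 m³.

40400000 m³

Salt balance: 26,420,000×15.46 + V×0.51 = (26,420,000+V)×6.42
408,453,200 + 0.51V = 169,616,400 + 6.42V
238,836,800 = 5.91V
V = 40,412,318.1 m³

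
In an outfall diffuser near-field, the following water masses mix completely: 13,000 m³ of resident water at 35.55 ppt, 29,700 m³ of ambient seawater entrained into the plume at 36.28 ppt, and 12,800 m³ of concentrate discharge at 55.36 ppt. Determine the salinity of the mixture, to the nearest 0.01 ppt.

40.51 ppt

By conservation of dissolved salt,
salt = 13,000×35.55 + 29,700×36.28 + 12,800×55.36 = 462,150 + 1,077,516 + 708,608 = 2,248,274
volume = 13,000 + 29,700 + 12,800 = 55,500 m³
S = 2,248,274 / 55,500 = 40.5094 ppt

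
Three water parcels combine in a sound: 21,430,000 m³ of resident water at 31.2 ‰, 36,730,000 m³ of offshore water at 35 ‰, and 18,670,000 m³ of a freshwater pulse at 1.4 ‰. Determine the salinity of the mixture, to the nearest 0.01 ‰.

25.78 ‰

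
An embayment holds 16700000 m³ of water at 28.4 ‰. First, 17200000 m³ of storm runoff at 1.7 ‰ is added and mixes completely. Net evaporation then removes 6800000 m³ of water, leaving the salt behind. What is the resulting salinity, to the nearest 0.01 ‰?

After mixing: salt = 16,700,000×28.4 + 17,200,000×1.7 = 503,520,000; volume = 33,900,000 m³
After evaporation: salt unchanged = 503,520,000; volume = 33,900,000 − 6,800,000 = 27,100,000 m³
S = 503,520,000 / 27,100,000 = 18.5801 ‰

18.58 ‰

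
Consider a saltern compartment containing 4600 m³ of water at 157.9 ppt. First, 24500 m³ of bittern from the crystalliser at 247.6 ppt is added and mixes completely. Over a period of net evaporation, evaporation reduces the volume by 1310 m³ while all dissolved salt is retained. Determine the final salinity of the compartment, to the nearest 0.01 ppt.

244.42 ppt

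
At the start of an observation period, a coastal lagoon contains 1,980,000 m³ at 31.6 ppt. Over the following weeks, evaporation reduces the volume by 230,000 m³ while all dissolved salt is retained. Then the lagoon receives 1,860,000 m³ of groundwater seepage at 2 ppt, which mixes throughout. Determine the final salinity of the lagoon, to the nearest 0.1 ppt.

18.4 ppt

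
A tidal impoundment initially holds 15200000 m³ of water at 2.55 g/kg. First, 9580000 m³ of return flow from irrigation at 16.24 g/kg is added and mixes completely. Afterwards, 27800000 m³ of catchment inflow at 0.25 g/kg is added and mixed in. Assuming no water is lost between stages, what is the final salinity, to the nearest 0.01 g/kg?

3.83 g/kg

Salt balance:
Initial salt = 15,200,000×2.55 = 38,760,000
After stage 1: salt = 38,760,000 + 9,580,000×16.24 = 194,339,200; volume = 24,780,000 m³; S = 7.843 g/kg
After stage 2: salt = 194,339,200 + 27,800,000×0.25 = 201,289,200; volume = 52,580,000 m³
S = 201,289,200 / 52,580,000 = 3.8282 g/kg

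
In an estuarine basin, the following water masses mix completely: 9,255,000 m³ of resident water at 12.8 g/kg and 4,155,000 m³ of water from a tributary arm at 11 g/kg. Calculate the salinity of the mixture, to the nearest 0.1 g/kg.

12.2 g/kg

Salt balance:
salt = 9,255,000×12.8 + 4,155,000×11 = 118,464,000 + 45,705,000 = 164,169,000
volume = 9,255,000 + 4,155,000 = 13,410,000 m³
S = 164,169,000 / 13,410,000 = 12.242 g/kg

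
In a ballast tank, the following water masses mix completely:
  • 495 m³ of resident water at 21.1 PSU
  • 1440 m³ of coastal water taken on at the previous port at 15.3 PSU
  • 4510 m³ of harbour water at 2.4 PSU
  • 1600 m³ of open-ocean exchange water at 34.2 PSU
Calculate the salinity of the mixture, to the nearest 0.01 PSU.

12.18 PSU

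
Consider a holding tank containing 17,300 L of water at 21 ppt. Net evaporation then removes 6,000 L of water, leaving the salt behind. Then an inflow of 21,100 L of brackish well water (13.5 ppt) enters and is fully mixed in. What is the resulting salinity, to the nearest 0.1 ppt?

After evaporation: salt = 17,300×21 = 363,300; volume = 17,300 − 6,000 = 11,300 L
After mixing: salt = 363,300 + 21,100×13.5 = 648,150; volume = 11,300 + 21,100 = 32,400 L
S = 648,150 / 32,400 = 20.0046 ppt

20.0 ppt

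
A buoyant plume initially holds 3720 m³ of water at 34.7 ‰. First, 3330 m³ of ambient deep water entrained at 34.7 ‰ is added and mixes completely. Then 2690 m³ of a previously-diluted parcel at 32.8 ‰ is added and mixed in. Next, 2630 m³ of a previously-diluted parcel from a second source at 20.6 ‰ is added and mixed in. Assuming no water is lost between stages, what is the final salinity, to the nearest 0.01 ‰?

Salt balance:
Initial salt = 3,720×34.7 = 129,084
After stage 1: salt = 129,084 + 3,330×34.7 = 244,635; volume = 7,050 m³; S = 34.7 ‰
After stage 2: salt = 244,635 + 2,690×32.8 = 332,867; volume = 9,740 m³; S = 34.175 ‰
After stage 3: salt = 332,867 + 2,630×20.6 = 387,045; volume = 12,370 m³
S = 387,045 / 12,370 = 31.289 ‰

31.29 ‰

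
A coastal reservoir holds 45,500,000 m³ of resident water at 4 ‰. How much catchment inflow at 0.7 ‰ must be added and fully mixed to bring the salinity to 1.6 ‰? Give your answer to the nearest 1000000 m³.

Salt balance: 45,500,000×4 + V×0.7 = (45,500,000+V)×1.6
182,000,000 + 0.7V = 72,800,000 + 1.6V
109,200,000 = 0.9V
V = 121,333,333.33 m³

121000000 m³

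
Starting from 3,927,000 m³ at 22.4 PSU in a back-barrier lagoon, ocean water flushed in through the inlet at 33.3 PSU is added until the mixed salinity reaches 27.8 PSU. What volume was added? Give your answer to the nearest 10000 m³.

3860000 m³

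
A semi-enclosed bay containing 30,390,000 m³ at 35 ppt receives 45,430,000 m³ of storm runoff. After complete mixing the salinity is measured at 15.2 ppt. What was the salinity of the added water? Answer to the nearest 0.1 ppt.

2.0 ppt

Salt balance: 30,390,000×35 + 45,430,000×S = 75,820,000×15.2
1,063,650,000 + 45,430,000·S = 1,152,464,000
S = (1,152,464,000 − 1,063,650,000) / 45,430,000 = 1.955 ppt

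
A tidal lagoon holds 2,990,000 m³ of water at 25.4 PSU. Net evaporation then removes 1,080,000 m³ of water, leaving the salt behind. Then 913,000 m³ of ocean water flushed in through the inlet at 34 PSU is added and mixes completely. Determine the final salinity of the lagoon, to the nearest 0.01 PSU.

After evaporation: salt = 2,990,000×25.4 = 75,946,000; volume = 2,990,000 − 1,080,000 = 1,910,000 m³
After mixing: salt = 75,946,000 + 913,000×34 = 106,988,000; volume = 1,910,000 + 913,000 = 2,823,000 m³
S = 106,988,000 / 2,823,000 = 37.8987 PSU

37.90 PSU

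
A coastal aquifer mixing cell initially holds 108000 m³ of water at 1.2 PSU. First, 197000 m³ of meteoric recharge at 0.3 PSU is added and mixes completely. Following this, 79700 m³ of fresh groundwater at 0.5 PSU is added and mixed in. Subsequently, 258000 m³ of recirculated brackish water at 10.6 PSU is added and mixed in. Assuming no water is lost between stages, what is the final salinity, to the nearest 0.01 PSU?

Mass of salt is conserved:
Initial salt = 108,000×1.2 = 129,600
After stage 1: salt = 129,600 + 197,000×0.3 = 188,700; volume = 305,000 m³; S = 0.619 PSU
After stage 2: salt = 188,700 + 79,700×0.5 = 228,550; volume = 384,700 m³; S = 0.594 PSU
After stage 3: salt = 228,550 + 258,000×10.6 = 2,963,350; volume = 642,700 m³
S = 2,963,350 / 642,700 = 4.6108 PSU

4.61 PSU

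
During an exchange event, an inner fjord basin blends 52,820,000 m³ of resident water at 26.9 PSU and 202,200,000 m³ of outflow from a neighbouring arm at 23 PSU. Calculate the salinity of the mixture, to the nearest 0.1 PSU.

Conserving salt mass:
salt = 52,820,000×26.9 + 202,200,000×23 = 1,420,858,000 + 4,650,600,000 = 6,071,458,000
volume = 52,820,000 + 202,200,000 = 255,020,000 m³
S = 6,071,458,000 / 255,020,000 = 23.808 PSU

23.8 PSU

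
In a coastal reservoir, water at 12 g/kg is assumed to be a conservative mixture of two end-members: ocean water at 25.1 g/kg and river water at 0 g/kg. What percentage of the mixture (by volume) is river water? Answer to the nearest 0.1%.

Let f be the freshwater fraction. Salt balance per unit volume:
f×0 + (1−f)×25.1 = 12
f = (25.1 − 12) / (25.1 − 0) = 13.1/25.1 = 0.5219

52.2%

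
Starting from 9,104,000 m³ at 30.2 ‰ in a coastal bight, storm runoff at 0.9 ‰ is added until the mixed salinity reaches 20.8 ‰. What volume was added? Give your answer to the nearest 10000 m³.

4300000 m³

Salt balance: 9,104,000×30.2 + V×0.9 = (9,104,000+V)×20.8
274,940,800 + 0.9V = 189,363,200 + 20.8V
85,577,600 = 19.9V
V = 4,300,381.91 m³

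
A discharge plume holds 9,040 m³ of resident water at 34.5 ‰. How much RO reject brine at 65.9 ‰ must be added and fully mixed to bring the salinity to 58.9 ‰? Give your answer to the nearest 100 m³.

31500 m³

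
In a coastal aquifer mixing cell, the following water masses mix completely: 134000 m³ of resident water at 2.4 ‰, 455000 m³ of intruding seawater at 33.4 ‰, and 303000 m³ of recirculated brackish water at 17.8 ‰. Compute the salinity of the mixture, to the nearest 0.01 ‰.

Weighted by volume,
salt = 134,000×2.4 + 455,000×33.4 + 303,000×17.8 = 321,600 + 15,197,000 + 5,393,400 = 20,912,000
volume = 134,000 + 455,000 + 303,000 = 892,000 m³
S = 20,912,000 / 892,000 = 23.4439 ‰

23.44 ‰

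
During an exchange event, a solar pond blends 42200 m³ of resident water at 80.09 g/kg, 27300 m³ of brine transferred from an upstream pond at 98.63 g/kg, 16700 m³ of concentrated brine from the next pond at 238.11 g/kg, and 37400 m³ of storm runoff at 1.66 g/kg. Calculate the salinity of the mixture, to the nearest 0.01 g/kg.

81.80 g/kg

Salt balance:
salt = 42,200×80.09 + 27,300×98.63 + 16,700×238.11 + 37,400×1.66 = 3,379,798 + 2,692,599 + 3,976,437 + 62,084 = 10,110,918
volume = 42,200 + 27,300 + 16,700 + 37,400 = 123,600 m³
S = 10,110,918 / 123,600 = 81.8035 g/kg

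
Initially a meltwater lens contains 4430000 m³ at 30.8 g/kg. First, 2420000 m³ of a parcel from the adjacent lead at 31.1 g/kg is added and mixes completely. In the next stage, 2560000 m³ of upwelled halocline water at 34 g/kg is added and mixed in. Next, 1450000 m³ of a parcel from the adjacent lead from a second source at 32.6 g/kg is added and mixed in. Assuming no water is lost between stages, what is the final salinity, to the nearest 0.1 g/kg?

By conservation of dissolved salt,
Initial salt = 4,430,000×30.8 = 136,444,000
After stage 1: salt = 136,444,000 + 2,420,000×31.1 = 211,706,000; volume = 6,850,000 m³; S = 30.906 g/kg
After stage 2: salt = 211,706,000 + 2,560,000×34 = 298,746,000; volume = 9,410,000 m³; S = 31.748 g/kg
After stage 3: salt = 298,746,000 + 1,450,000×32.6 = 346,016,000; volume = 10,860,000 m³
S = 346,016,000 / 10,860,000 = 31.8615 g/kg

31.9 g/kg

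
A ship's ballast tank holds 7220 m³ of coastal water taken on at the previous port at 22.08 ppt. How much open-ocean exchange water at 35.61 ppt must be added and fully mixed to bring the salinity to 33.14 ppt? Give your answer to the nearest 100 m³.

Salt balance: 7,220×22.08 + V×35.61 = (7,220+V)×33.14
159,417.6 + 35.61V = 239,270.8 + 33.14V
79,853.2 = 2.47V
V = 32,329.23 m³

32300 m³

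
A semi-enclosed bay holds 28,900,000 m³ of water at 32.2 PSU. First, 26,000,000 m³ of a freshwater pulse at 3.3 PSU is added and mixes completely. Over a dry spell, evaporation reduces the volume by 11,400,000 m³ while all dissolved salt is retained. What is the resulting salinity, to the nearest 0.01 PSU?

23.37 PSU

After mixing: salt = 28,900,000×32.2 + 26,000,000×3.3 = 1,016,380,000; volume = 54,900,000 m³
After evaporation: salt unchanged = 1,016,380,000; volume = 54,900,000 − 11,400,000 = 43,500,000 m³
S = 1,016,380,000 / 43,500,000 = 23.3651 PSU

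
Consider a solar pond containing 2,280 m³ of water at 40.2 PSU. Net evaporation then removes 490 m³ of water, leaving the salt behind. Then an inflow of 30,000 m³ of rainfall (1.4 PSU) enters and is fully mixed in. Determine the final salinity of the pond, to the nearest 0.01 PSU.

After evaporation: salt = 2,280×40.2 = 91,656; volume = 2,280 − 490 = 1,790 m³
After mixing: salt = 91,656 + 30,000×1.4 = 133,656; volume = 1,790 + 30,000 = 31,790 m³
S = 133,656 / 31,790 = 4.2043 PSU

4.20 PSU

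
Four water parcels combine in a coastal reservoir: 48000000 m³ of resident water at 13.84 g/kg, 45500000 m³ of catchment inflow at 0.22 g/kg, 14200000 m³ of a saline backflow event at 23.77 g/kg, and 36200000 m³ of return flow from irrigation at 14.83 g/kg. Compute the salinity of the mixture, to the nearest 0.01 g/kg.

10.76 g/kg

By conservation of dissolved salt,
salt = 48,000,000×13.84 + 45,500,000×0.22 + 14,200,000×23.77 + 36,200,000×14.83 = 664,320,000 + 10,010,000 + 337,534,000 + 536,846,000 = 1,548,710,000
volume = 48,000,000 + 45,500,000 + 14,200,000 + 36,200,000 = 143,900,000 m³
S = 1,548,710,000 / 143,900,000 = 10.7624 g/kg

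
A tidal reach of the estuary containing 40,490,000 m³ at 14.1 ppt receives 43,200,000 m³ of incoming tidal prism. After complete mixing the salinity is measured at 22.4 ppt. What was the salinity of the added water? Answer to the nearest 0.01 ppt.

Salt balance: 40,490,000×14.1 + 43,200,000×S = 83,690,000×22.4
570,909,000 + 43,200,000·S = 1,874,656,000
S = (1,874,656,000 − 570,909,000) / 43,200,000 = 30.1793 ppt

30.18 ppt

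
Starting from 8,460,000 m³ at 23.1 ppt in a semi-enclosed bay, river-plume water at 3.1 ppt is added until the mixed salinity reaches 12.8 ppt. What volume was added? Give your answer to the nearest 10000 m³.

Salt balance: 8,460,000×23.1 + V×3.1 = (8,460,000+V)×12.8
195,426,000 + 3.1V = 108,288,000 + 12.8V
87,138,000 = 9.7V
V = 8,983,298.97 m³

8980000 m³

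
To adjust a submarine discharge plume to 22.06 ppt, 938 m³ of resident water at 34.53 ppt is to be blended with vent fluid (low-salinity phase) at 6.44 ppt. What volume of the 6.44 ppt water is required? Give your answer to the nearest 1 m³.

Salt balance: 938×34.53 + V×6.44 = (938+V)×22.06
32,389.14 + 6.44V = 20,692.28 + 22.06V
11,696.86 = 15.62V
V = 748.84 m³

749 m³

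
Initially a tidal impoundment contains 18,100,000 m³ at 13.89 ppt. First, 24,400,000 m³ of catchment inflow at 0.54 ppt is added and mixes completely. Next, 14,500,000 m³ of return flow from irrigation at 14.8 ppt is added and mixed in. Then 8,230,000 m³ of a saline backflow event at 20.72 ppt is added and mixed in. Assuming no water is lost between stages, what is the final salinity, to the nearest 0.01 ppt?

9.96 ppt

Weighted by volume,
Initial salt = 18,100,000×13.89 = 251,409,000
After stage 1: salt = 251,409,000 + 24,400,000×0.54 = 264,585,000; volume = 42,500,000 m³; S = 6.226 ppt
After stage 2: salt = 264,585,000 + 14,500,000×14.8 = 479,185,000; volume = 57,000,000 m³; S = 8.407 ppt
After stage 3: salt = 479,185,000 + 8,230,000×20.72 = 649,710,600; volume = 65,230,000 m³
S = 649,710,600 / 65,230,000 = 9.9603 ppt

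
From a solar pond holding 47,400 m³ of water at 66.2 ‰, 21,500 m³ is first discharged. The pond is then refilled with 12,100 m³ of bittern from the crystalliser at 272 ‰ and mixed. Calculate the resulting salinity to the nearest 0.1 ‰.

131.7 ‰

Remaining after removal: 25,900 m³ at 66.2 ‰ (salt = 1,714,580)
After addition: salt = 1,714,580 + 12,100×272 = 5,005,780; volume = 38,000 m³
S = 5,005,780 / 38,000 = 131.7311 ‰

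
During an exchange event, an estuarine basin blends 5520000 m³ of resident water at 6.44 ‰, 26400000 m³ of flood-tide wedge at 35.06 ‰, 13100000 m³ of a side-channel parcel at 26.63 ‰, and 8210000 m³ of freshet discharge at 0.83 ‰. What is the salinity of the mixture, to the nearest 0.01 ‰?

Conserving salt mass:
salt = 5,520,000×6.44 + 26,400,000×35.06 + 13,100,000×26.63 + 8,210,000×0.83 = 35,548,800 + 925,584,000 + 348,853,000 + 6,814,300 = 1,316,800,100
volume = 5,520,000 + 26,400,000 + 13,100,000 + 8,210,000 = 53,230,000 m³
S = 1,316,800,100 / 53,230,000 = 24.7379 ‰

24.74 ‰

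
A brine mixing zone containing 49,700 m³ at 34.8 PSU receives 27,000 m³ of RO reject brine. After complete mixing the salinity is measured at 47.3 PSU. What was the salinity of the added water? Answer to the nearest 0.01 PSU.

Salt balance: 49,700×34.8 + 27,000×S = 76,700×47.3
1,729,560 + 27,000·S = 3,627,910
S = (3,627,910 − 1,729,560) / 27,000 = 70.3093 PSU

70.31 PSU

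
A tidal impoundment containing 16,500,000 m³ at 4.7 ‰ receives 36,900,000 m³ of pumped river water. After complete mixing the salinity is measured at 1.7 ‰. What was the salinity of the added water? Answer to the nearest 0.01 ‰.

0.36 ‰

Salt balance: 16,500,000×4.7 + 36,900,000×S = 53,400,000×1.7
77,550,000 + 36,900,000·S = 90,780,000
S = (90,780,000 − 77,550,000) / 36,900,000 = 0.3585 ‰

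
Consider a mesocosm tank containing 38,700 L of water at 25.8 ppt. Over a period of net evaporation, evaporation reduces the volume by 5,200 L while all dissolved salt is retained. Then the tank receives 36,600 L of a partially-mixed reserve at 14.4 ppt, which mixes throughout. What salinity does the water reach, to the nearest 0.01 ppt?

21.76 ppt

After evaporation: salt = 38,700×25.8 = 998,460; volume = 38,700 − 5,200 = 33,500 L
After mixing: salt = 998,460 + 36,600×14.4 = 1,525,500; volume = 33,500 + 36,600 = 70,100 L
S = 1,525,500 / 70,100 = 21.7618 ppt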